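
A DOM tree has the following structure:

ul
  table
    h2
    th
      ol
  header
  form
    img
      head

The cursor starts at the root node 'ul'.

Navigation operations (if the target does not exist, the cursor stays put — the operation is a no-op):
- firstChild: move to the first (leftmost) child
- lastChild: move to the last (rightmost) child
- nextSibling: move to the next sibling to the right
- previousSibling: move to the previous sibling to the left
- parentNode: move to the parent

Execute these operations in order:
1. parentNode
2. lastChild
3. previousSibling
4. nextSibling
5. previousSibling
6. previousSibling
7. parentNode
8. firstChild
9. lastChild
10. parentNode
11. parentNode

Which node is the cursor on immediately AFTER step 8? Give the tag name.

Answer: table

Derivation:
After 1 (parentNode): ul (no-op, stayed)
After 2 (lastChild): form
After 3 (previousSibling): header
After 4 (nextSibling): form
After 5 (previousSibling): header
After 6 (previousSibling): table
After 7 (parentNode): ul
After 8 (firstChild): table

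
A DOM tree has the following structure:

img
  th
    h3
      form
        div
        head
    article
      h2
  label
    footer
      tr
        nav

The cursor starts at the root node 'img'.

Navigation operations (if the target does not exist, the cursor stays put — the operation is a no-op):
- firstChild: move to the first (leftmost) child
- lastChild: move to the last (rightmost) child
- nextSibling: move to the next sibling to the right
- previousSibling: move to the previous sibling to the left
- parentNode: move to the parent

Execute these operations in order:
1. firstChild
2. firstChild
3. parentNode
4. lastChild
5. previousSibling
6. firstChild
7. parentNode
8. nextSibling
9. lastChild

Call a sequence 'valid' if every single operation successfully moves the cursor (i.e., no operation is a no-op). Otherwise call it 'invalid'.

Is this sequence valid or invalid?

After 1 (firstChild): th
After 2 (firstChild): h3
After 3 (parentNode): th
After 4 (lastChild): article
After 5 (previousSibling): h3
After 6 (firstChild): form
After 7 (parentNode): h3
After 8 (nextSibling): article
After 9 (lastChild): h2

Answer: valid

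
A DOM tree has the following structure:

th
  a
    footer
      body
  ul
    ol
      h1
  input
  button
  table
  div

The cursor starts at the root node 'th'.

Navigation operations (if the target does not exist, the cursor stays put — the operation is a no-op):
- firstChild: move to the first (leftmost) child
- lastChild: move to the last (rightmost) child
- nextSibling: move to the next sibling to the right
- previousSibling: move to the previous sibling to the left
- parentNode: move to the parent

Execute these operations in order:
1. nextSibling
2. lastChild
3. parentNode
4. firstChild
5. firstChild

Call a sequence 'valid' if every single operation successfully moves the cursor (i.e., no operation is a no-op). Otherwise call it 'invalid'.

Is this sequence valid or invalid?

After 1 (nextSibling): th (no-op, stayed)
After 2 (lastChild): div
After 3 (parentNode): th
After 4 (firstChild): a
After 5 (firstChild): footer

Answer: invalid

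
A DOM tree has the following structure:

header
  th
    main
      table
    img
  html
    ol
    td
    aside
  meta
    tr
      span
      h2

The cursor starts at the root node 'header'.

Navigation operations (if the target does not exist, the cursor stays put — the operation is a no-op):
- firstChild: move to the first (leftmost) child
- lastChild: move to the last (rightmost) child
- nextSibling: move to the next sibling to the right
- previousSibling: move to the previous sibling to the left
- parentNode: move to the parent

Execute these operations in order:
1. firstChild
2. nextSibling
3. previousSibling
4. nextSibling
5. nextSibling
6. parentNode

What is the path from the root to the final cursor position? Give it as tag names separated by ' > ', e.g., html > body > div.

Answer: header

Derivation:
After 1 (firstChild): th
After 2 (nextSibling): html
After 3 (previousSibling): th
After 4 (nextSibling): html
After 5 (nextSibling): meta
After 6 (parentNode): header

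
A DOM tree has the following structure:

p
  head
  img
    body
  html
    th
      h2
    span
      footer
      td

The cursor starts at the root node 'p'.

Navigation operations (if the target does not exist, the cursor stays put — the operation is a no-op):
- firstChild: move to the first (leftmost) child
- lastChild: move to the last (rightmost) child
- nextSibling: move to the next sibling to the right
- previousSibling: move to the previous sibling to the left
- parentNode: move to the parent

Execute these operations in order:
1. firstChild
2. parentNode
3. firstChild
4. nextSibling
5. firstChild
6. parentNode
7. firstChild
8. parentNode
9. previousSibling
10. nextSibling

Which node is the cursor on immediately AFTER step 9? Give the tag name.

After 1 (firstChild): head
After 2 (parentNode): p
After 3 (firstChild): head
After 4 (nextSibling): img
After 5 (firstChild): body
After 6 (parentNode): img
After 7 (firstChild): body
After 8 (parentNode): img
After 9 (previousSibling): head

Answer: head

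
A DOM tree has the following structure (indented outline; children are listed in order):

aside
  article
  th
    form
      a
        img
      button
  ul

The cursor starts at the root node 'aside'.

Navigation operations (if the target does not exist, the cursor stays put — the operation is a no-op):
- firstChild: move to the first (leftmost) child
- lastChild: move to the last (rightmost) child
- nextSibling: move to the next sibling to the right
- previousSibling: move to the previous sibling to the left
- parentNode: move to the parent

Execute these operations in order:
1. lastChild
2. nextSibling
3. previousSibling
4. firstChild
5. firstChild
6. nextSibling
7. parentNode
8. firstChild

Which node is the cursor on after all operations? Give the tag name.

Answer: a

Derivation:
After 1 (lastChild): ul
After 2 (nextSibling): ul (no-op, stayed)
After 3 (previousSibling): th
After 4 (firstChild): form
After 5 (firstChild): a
After 6 (nextSibling): button
After 7 (parentNode): form
After 8 (firstChild): a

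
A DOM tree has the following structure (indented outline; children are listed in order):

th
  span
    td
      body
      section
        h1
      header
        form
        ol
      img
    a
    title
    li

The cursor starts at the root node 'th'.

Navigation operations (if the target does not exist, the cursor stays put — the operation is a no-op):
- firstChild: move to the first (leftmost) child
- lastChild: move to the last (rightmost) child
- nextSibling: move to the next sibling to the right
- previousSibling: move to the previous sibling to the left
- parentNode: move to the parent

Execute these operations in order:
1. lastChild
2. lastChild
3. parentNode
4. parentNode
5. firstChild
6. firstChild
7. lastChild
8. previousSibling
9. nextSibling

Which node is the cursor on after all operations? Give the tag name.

Answer: img

Derivation:
After 1 (lastChild): span
After 2 (lastChild): li
After 3 (parentNode): span
After 4 (parentNode): th
After 5 (firstChild): span
After 6 (firstChild): td
After 7 (lastChild): img
After 8 (previousSibling): header
After 9 (nextSibling): img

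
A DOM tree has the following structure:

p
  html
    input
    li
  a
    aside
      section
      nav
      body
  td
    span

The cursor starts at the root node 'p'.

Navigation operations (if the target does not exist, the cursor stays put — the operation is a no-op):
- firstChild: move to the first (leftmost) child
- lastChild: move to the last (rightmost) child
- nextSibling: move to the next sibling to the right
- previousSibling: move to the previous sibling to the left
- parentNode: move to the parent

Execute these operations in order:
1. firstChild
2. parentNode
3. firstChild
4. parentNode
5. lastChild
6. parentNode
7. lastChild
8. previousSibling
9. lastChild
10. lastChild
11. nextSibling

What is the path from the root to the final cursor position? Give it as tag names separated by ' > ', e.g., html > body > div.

Answer: p > a > aside > body

Derivation:
After 1 (firstChild): html
After 2 (parentNode): p
After 3 (firstChild): html
After 4 (parentNode): p
After 5 (lastChild): td
After 6 (parentNode): p
After 7 (lastChild): td
After 8 (previousSibling): a
After 9 (lastChild): aside
After 10 (lastChild): body
After 11 (nextSibling): body (no-op, stayed)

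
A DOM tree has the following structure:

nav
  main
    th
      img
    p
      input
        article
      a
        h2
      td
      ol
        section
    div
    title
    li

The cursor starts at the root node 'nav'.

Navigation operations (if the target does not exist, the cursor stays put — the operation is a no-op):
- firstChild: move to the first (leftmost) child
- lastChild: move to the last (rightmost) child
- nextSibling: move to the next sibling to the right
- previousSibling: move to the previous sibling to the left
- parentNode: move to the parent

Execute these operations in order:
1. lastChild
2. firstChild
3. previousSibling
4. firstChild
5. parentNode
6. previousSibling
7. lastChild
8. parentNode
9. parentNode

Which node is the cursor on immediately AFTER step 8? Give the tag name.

Answer: th

Derivation:
After 1 (lastChild): main
After 2 (firstChild): th
After 3 (previousSibling): th (no-op, stayed)
After 4 (firstChild): img
After 5 (parentNode): th
After 6 (previousSibling): th (no-op, stayed)
After 7 (lastChild): img
After 8 (parentNode): th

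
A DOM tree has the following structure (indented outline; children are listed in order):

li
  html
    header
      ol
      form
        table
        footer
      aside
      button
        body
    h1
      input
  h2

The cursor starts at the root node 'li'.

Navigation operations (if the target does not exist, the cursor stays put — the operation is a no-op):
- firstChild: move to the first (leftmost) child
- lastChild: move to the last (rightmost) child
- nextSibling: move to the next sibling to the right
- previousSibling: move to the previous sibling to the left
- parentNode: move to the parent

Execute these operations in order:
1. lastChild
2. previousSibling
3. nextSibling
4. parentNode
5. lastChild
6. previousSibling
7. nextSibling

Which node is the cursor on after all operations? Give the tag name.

After 1 (lastChild): h2
After 2 (previousSibling): html
After 3 (nextSibling): h2
After 4 (parentNode): li
After 5 (lastChild): h2
After 6 (previousSibling): html
After 7 (nextSibling): h2

Answer: h2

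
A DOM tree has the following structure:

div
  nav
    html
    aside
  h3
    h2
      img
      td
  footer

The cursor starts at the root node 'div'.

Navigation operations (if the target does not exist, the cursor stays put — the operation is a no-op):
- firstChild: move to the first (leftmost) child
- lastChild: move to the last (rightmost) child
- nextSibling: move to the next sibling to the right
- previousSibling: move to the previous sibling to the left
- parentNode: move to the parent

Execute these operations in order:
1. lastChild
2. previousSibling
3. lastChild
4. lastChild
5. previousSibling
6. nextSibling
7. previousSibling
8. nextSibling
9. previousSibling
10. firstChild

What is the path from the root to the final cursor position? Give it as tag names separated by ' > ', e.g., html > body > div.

Answer: div > h3 > h2 > img

Derivation:
After 1 (lastChild): footer
After 2 (previousSibling): h3
After 3 (lastChild): h2
After 4 (lastChild): td
After 5 (previousSibling): img
After 6 (nextSibling): td
After 7 (previousSibling): img
After 8 (nextSibling): td
After 9 (previousSibling): img
After 10 (firstChild): img (no-op, stayed)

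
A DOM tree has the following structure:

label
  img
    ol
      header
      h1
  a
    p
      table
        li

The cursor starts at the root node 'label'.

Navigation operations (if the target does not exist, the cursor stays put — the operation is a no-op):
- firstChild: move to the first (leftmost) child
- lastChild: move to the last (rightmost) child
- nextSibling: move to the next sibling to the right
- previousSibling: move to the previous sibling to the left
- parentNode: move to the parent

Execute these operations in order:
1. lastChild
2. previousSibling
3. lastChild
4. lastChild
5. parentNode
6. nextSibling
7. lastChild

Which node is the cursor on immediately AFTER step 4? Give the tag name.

Answer: h1

Derivation:
After 1 (lastChild): a
After 2 (previousSibling): img
After 3 (lastChild): ol
After 4 (lastChild): h1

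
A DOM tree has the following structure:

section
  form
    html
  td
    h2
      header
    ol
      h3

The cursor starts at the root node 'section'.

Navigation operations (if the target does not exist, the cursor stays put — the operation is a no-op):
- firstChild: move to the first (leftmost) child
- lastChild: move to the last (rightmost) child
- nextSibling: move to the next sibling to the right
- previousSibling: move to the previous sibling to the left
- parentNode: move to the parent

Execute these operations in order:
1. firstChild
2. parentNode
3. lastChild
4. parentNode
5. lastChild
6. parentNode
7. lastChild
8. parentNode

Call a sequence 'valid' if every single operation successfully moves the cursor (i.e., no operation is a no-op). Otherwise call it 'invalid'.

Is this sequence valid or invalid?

Answer: valid

Derivation:
After 1 (firstChild): form
After 2 (parentNode): section
After 3 (lastChild): td
After 4 (parentNode): section
After 5 (lastChild): td
After 6 (parentNode): section
After 7 (lastChild): td
After 8 (parentNode): section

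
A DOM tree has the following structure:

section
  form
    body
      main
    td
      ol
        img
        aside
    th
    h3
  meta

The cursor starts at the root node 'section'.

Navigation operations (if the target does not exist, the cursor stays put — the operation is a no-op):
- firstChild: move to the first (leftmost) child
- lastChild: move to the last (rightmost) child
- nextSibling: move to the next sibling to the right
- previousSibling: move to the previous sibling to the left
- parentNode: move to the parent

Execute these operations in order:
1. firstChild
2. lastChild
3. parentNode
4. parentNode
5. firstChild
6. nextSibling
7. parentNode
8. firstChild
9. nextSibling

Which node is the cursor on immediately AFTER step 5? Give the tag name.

After 1 (firstChild): form
After 2 (lastChild): h3
After 3 (parentNode): form
After 4 (parentNode): section
After 5 (firstChild): form

Answer: form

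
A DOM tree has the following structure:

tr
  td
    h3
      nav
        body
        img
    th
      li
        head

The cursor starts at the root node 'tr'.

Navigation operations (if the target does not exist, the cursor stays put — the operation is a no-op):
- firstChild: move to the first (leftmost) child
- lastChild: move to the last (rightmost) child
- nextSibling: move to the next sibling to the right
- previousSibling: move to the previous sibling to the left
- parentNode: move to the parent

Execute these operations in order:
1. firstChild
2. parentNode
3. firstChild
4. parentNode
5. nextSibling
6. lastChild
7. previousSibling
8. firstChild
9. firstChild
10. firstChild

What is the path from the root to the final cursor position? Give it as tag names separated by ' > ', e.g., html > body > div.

After 1 (firstChild): td
After 2 (parentNode): tr
After 3 (firstChild): td
After 4 (parentNode): tr
After 5 (nextSibling): tr (no-op, stayed)
After 6 (lastChild): td
After 7 (previousSibling): td (no-op, stayed)
After 8 (firstChild): h3
After 9 (firstChild): nav
After 10 (firstChild): body

Answer: tr > td > h3 > nav > body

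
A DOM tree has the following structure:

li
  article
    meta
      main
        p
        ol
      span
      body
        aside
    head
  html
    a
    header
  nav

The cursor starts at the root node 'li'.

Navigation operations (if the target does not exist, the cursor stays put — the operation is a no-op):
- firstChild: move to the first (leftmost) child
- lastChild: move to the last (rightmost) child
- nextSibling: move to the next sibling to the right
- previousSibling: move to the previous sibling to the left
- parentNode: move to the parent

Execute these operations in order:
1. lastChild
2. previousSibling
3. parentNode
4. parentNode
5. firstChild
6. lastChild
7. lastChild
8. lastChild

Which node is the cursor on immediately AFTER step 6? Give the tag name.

Answer: head

Derivation:
After 1 (lastChild): nav
After 2 (previousSibling): html
After 3 (parentNode): li
After 4 (parentNode): li (no-op, stayed)
After 5 (firstChild): article
After 6 (lastChild): head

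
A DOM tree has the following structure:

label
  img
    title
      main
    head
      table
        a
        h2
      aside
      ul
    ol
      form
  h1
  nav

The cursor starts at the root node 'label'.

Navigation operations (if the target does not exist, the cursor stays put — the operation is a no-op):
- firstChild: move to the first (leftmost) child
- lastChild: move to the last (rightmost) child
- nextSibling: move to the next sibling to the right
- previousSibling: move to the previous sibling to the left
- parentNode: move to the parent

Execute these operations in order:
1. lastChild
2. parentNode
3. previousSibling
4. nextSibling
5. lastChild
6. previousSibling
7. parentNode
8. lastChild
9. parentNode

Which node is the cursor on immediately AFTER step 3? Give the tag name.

After 1 (lastChild): nav
After 2 (parentNode): label
After 3 (previousSibling): label (no-op, stayed)

Answer: label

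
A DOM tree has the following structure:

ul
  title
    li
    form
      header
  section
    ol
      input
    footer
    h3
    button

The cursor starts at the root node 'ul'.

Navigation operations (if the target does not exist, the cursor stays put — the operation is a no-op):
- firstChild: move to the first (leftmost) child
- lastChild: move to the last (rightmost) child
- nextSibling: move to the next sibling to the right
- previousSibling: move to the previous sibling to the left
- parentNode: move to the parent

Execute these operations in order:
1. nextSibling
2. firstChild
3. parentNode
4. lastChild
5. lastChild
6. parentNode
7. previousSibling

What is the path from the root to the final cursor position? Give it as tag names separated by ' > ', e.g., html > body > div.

Answer: ul > title

Derivation:
After 1 (nextSibling): ul (no-op, stayed)
After 2 (firstChild): title
After 3 (parentNode): ul
After 4 (lastChild): section
After 5 (lastChild): button
After 6 (parentNode): section
After 7 (previousSibling): title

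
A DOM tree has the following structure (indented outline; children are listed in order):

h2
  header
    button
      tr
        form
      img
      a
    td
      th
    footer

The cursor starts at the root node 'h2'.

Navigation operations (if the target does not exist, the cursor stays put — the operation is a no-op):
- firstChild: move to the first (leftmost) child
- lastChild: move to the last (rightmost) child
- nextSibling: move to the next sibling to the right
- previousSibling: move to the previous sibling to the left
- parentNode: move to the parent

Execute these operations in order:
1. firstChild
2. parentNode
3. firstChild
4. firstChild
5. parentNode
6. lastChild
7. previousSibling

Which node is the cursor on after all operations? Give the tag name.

Answer: td

Derivation:
After 1 (firstChild): header
After 2 (parentNode): h2
After 3 (firstChild): header
After 4 (firstChild): button
After 5 (parentNode): header
After 6 (lastChild): footer
After 7 (previousSibling): td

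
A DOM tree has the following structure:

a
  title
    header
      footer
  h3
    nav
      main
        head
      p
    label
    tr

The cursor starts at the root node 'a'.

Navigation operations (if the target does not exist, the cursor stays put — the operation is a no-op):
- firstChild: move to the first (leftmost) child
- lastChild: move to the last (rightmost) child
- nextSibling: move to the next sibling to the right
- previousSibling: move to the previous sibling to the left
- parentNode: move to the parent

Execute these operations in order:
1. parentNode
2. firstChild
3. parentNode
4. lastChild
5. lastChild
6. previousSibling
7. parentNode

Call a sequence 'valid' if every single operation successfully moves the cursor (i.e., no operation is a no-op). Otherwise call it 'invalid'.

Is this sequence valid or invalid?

After 1 (parentNode): a (no-op, stayed)
After 2 (firstChild): title
After 3 (parentNode): a
After 4 (lastChild): h3
After 5 (lastChild): tr
After 6 (previousSibling): label
After 7 (parentNode): h3

Answer: invalid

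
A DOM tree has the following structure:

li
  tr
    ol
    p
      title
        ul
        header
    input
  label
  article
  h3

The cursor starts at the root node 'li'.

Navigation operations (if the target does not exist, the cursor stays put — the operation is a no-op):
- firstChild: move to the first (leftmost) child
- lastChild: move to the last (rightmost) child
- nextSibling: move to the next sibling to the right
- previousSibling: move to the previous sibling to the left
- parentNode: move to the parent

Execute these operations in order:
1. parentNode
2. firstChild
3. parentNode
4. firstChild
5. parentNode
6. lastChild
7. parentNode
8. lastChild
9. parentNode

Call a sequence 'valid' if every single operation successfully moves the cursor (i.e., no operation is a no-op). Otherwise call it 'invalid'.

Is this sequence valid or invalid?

After 1 (parentNode): li (no-op, stayed)
After 2 (firstChild): tr
After 3 (parentNode): li
After 4 (firstChild): tr
After 5 (parentNode): li
After 6 (lastChild): h3
After 7 (parentNode): li
After 8 (lastChild): h3
After 9 (parentNode): li

Answer: invalid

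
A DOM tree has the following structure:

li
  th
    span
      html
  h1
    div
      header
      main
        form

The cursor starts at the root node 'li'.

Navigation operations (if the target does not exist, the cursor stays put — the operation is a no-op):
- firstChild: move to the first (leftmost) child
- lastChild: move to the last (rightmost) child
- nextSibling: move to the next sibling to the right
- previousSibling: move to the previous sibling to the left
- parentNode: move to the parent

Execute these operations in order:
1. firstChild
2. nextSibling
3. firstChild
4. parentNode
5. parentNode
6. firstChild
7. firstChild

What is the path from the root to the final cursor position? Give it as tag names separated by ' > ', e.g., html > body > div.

Answer: li > th > span

Derivation:
After 1 (firstChild): th
After 2 (nextSibling): h1
After 3 (firstChild): div
After 4 (parentNode): h1
After 5 (parentNode): li
After 6 (firstChild): th
After 7 (firstChild): span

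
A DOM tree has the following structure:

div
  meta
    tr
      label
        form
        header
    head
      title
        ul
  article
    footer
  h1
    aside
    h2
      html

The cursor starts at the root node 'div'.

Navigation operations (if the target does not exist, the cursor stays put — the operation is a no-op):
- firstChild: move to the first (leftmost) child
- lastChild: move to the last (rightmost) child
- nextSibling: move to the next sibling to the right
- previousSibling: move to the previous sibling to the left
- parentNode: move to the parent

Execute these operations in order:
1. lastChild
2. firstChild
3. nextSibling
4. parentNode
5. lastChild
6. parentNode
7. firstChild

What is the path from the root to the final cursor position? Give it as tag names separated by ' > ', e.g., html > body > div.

After 1 (lastChild): h1
After 2 (firstChild): aside
After 3 (nextSibling): h2
After 4 (parentNode): h1
After 5 (lastChild): h2
After 6 (parentNode): h1
After 7 (firstChild): aside

Answer: div > h1 > aside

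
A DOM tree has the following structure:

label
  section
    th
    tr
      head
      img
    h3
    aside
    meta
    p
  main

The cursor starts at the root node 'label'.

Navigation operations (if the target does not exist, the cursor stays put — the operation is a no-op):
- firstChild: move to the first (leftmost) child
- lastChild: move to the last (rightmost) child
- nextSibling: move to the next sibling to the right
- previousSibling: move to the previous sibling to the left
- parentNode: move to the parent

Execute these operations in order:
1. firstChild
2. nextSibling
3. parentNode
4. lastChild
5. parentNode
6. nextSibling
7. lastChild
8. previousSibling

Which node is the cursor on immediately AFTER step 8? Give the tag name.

Answer: section

Derivation:
After 1 (firstChild): section
After 2 (nextSibling): main
After 3 (parentNode): label
After 4 (lastChild): main
After 5 (parentNode): label
After 6 (nextSibling): label (no-op, stayed)
After 7 (lastChild): main
After 8 (previousSibling): section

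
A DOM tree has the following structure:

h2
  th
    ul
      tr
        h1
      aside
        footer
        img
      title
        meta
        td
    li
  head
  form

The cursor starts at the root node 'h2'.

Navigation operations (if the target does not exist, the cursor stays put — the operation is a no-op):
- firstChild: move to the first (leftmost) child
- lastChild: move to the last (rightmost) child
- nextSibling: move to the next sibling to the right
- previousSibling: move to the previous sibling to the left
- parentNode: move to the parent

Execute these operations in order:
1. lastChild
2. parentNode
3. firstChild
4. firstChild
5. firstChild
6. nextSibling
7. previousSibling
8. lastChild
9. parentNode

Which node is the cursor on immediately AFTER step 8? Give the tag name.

After 1 (lastChild): form
After 2 (parentNode): h2
After 3 (firstChild): th
After 4 (firstChild): ul
After 5 (firstChild): tr
After 6 (nextSibling): aside
After 7 (previousSibling): tr
After 8 (lastChild): h1

Answer: h1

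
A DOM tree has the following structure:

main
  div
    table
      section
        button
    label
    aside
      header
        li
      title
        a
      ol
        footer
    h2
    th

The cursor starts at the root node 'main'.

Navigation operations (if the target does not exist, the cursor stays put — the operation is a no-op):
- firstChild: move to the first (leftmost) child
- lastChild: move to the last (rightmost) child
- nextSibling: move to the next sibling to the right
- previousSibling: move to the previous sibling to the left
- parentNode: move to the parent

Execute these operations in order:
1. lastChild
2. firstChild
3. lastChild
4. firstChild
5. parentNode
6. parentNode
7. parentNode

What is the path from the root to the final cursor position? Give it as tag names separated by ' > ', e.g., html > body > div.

After 1 (lastChild): div
After 2 (firstChild): table
After 3 (lastChild): section
After 4 (firstChild): button
After 5 (parentNode): section
After 6 (parentNode): table
After 7 (parentNode): div

Answer: main > div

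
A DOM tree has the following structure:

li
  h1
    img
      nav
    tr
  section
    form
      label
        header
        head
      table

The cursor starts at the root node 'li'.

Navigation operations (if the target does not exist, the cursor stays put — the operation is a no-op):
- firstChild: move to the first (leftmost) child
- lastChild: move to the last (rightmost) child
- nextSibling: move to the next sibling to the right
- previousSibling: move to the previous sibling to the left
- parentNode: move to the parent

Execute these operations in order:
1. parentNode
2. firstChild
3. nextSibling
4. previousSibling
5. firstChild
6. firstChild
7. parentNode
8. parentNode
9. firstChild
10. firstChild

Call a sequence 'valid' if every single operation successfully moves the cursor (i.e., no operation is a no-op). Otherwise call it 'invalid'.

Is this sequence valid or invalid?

Answer: invalid

Derivation:
After 1 (parentNode): li (no-op, stayed)
After 2 (firstChild): h1
After 3 (nextSibling): section
After 4 (previousSibling): h1
After 5 (firstChild): img
After 6 (firstChild): nav
After 7 (parentNode): img
After 8 (parentNode): h1
After 9 (firstChild): img
After 10 (firstChild): nav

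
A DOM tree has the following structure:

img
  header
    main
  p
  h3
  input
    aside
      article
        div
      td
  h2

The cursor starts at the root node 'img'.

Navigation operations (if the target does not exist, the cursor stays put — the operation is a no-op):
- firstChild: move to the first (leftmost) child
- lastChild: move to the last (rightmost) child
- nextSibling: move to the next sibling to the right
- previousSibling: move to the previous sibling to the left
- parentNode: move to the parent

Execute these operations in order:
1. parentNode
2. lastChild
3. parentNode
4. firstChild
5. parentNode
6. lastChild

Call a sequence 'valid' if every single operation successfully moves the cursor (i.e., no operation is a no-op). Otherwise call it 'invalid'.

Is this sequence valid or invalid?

After 1 (parentNode): img (no-op, stayed)
After 2 (lastChild): h2
After 3 (parentNode): img
After 4 (firstChild): header
After 5 (parentNode): img
After 6 (lastChild): h2

Answer: invalid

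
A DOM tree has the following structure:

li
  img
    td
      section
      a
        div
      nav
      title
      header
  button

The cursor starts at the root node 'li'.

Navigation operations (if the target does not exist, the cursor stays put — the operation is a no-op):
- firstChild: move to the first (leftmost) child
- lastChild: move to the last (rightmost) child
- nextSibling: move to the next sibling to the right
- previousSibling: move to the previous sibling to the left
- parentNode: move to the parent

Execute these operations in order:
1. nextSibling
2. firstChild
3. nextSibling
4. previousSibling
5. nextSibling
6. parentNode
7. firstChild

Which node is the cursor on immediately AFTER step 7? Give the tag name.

Answer: img

Derivation:
After 1 (nextSibling): li (no-op, stayed)
After 2 (firstChild): img
After 3 (nextSibling): button
After 4 (previousSibling): img
After 5 (nextSibling): button
After 6 (parentNode): li
After 7 (firstChild): img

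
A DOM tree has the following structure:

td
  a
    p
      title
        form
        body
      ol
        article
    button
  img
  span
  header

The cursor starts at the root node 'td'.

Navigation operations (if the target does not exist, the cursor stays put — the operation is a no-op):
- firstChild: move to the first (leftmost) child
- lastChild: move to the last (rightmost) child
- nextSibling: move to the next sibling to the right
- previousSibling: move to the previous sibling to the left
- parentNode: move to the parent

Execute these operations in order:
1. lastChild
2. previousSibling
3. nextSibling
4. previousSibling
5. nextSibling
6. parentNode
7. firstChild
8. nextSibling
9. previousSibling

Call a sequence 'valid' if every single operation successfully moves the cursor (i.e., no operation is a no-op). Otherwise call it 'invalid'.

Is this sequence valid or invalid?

After 1 (lastChild): header
After 2 (previousSibling): span
After 3 (nextSibling): header
After 4 (previousSibling): span
After 5 (nextSibling): header
After 6 (parentNode): td
After 7 (firstChild): a
After 8 (nextSibling): img
After 9 (previousSibling): a

Answer: valid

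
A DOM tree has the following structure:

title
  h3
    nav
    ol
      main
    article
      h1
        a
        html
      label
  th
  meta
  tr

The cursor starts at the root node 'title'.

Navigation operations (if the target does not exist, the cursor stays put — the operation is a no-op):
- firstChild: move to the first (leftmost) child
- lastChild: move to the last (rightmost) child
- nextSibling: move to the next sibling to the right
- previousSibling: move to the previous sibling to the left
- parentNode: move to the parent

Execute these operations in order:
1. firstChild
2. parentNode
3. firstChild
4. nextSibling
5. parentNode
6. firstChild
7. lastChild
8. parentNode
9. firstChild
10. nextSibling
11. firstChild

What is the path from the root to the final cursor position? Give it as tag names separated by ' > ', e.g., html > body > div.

Answer: title > h3 > ol > main

Derivation:
After 1 (firstChild): h3
After 2 (parentNode): title
After 3 (firstChild): h3
After 4 (nextSibling): th
After 5 (parentNode): title
After 6 (firstChild): h3
After 7 (lastChild): article
After 8 (parentNode): h3
After 9 (firstChild): nav
After 10 (nextSibling): ol
After 11 (firstChild): main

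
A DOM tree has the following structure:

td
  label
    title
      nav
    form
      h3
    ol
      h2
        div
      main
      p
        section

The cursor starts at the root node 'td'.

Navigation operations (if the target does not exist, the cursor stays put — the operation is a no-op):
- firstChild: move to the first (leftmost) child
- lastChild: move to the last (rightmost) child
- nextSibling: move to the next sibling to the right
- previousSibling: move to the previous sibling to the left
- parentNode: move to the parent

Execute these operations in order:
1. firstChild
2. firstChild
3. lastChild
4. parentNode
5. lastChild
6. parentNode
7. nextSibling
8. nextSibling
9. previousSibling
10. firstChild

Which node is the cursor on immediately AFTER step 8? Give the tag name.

Answer: ol

Derivation:
After 1 (firstChild): label
After 2 (firstChild): title
After 3 (lastChild): nav
After 4 (parentNode): title
After 5 (lastChild): nav
After 6 (parentNode): title
After 7 (nextSibling): form
After 8 (nextSibling): ol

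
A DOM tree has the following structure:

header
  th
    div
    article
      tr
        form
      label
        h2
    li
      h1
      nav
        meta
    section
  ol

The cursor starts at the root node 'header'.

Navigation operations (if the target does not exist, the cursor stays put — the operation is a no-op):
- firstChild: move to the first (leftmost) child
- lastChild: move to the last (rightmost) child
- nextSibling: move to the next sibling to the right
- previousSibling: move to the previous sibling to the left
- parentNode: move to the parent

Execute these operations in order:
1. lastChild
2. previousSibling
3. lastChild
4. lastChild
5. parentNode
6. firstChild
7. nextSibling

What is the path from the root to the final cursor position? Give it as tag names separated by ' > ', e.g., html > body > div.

After 1 (lastChild): ol
After 2 (previousSibling): th
After 3 (lastChild): section
After 4 (lastChild): section (no-op, stayed)
After 5 (parentNode): th
After 6 (firstChild): div
After 7 (nextSibling): article

Answer: header > th > article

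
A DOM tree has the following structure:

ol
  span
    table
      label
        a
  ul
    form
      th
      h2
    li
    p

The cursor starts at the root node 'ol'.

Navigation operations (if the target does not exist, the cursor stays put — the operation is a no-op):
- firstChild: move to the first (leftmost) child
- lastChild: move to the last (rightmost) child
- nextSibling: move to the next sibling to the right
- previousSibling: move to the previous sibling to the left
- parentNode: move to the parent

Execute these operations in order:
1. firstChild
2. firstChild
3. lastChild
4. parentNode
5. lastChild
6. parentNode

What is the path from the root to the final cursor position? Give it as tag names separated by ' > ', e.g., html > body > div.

Answer: ol > span > table

Derivation:
After 1 (firstChild): span
After 2 (firstChild): table
After 3 (lastChild): label
After 4 (parentNode): table
After 5 (lastChild): label
After 6 (parentNode): table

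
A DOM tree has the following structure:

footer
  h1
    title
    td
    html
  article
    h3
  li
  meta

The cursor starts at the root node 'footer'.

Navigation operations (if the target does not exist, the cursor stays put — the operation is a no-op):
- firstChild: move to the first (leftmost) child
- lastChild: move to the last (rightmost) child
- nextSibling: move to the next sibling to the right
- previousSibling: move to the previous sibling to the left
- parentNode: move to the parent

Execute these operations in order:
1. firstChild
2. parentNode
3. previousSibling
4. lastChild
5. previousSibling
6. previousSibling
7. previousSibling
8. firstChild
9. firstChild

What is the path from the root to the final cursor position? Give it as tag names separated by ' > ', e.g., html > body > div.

Answer: footer > h1 > title

Derivation:
After 1 (firstChild): h1
After 2 (parentNode): footer
After 3 (previousSibling): footer (no-op, stayed)
After 4 (lastChild): meta
After 5 (previousSibling): li
After 6 (previousSibling): article
After 7 (previousSibling): h1
After 8 (firstChild): title
After 9 (firstChild): title (no-op, stayed)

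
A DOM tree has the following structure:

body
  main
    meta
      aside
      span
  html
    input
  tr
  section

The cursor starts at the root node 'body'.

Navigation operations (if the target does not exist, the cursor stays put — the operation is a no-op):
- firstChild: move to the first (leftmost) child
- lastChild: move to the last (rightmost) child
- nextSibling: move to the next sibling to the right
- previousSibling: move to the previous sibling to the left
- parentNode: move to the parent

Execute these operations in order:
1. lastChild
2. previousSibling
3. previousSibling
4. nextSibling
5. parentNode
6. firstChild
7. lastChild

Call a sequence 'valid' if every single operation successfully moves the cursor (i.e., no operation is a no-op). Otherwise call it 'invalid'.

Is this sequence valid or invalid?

Answer: valid

Derivation:
After 1 (lastChild): section
After 2 (previousSibling): tr
After 3 (previousSibling): html
After 4 (nextSibling): tr
After 5 (parentNode): body
After 6 (firstChild): main
After 7 (lastChild): meta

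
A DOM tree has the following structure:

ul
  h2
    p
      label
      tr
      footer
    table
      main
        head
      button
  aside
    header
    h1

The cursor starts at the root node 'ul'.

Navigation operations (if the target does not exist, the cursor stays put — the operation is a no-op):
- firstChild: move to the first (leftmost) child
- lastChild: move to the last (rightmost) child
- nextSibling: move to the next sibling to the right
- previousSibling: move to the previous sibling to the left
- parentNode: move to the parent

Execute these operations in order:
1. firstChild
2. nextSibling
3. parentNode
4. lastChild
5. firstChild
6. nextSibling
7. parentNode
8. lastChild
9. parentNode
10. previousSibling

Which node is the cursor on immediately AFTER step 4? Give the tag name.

After 1 (firstChild): h2
After 2 (nextSibling): aside
After 3 (parentNode): ul
After 4 (lastChild): aside

Answer: aside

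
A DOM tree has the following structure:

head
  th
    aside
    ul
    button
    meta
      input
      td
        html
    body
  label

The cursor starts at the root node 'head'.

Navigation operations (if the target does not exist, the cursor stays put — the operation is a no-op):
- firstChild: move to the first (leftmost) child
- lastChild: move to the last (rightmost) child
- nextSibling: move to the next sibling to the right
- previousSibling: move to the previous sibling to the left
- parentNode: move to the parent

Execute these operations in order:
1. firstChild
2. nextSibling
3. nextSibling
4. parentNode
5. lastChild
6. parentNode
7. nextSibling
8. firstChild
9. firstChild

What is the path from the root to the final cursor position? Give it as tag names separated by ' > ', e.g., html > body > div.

After 1 (firstChild): th
After 2 (nextSibling): label
After 3 (nextSibling): label (no-op, stayed)
After 4 (parentNode): head
After 5 (lastChild): label
After 6 (parentNode): head
After 7 (nextSibling): head (no-op, stayed)
After 8 (firstChild): th
After 9 (firstChild): aside

Answer: head > th > aside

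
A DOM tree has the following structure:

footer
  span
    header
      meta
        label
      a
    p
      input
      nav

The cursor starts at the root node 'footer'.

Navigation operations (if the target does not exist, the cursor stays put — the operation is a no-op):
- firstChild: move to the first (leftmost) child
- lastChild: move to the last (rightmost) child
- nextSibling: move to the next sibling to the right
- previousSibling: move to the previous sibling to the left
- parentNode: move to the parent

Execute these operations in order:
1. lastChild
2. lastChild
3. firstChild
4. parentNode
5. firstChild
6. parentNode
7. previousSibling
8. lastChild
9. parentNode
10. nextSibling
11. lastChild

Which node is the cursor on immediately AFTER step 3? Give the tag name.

Answer: input

Derivation:
After 1 (lastChild): span
After 2 (lastChild): p
After 3 (firstChild): input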